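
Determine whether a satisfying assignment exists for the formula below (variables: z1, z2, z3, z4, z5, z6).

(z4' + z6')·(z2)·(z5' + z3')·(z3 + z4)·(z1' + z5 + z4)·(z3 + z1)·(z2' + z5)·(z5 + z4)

Yes, satisfiable

From the singleton clause (z2), z2 = 1.
From the singleton clause (z5), z5 = 1.
From the singleton clause (z3'), z3 = 0.
From the singleton clause (z4), z4 = 1.
From the singleton clause (z6'), z6 = 0.
From the singleton clause (z1), z1 = 1.
Every clause now holds.
A satisfying assignment: z1: 1; z2: 1; z3: 0; z4: 1; z5: 1; z6: 0.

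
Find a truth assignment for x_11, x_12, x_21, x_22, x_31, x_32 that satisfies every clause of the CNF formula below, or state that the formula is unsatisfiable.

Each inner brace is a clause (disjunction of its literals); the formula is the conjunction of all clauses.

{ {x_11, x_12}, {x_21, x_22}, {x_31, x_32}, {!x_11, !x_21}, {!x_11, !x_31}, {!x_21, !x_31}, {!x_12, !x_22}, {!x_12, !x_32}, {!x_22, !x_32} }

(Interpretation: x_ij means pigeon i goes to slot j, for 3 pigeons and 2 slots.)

Branch on x_11: set x_11 = true.
From the singleton clause (!x_21), x_21 = false.
From the singleton clause (x_22), x_22 = true.
From the singleton clause (!x_31), x_31 = false.
From the singleton clause (x_32), x_32 = true.
That conflicts with the unit clause (!x_32).
Backtrack on x_11: now try x_11 = false.
From the singleton clause (x_12), x_12 = true.
From the singleton clause (!x_22), x_22 = false.
From the singleton clause (x_21), x_21 = true.
From the singleton clause (!x_31), x_31 = false.
From the singleton clause (x_32), x_32 = true.
That conflicts with the unit clause (!x_32).
Both values of x_11 lead to a conflict.

UNSATISFIABLE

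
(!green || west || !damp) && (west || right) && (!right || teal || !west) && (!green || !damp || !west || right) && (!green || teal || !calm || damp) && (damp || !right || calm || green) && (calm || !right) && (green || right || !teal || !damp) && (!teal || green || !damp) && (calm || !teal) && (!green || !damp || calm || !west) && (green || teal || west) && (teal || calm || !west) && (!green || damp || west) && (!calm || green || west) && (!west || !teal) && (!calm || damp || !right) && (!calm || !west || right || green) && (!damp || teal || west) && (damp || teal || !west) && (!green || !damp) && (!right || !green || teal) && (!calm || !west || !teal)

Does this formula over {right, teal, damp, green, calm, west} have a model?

Try west = true.
(!teal) alone gives teal = false.
(!right) alone gives right = false.
(calm) alone gives calm = true.
(green) alone gives green = true.
(!damp) alone gives damp = false.
Now (damp) is unsatisfied and unit — conflict.
Backtrack on west: now try west = false.
(right) alone gives right = true.
(calm) alone gives calm = true.
(green) alone gives green = true.
(!damp) alone gives damp = false.
Now (damp) is unsatisfied and unit — conflict.
Neither west = true nor west = false works.
No assignment satisfies every clause.

No, unsatisfiable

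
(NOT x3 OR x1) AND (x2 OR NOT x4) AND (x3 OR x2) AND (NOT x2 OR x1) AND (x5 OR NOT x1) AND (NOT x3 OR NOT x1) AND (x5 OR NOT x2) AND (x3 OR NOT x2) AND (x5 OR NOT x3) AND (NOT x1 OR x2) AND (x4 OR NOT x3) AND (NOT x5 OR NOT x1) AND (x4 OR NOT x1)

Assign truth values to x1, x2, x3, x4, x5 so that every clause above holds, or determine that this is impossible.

UNSATISFIABLE

Case x3 = false:
The clause (x2) is unit, so x2 = true.
But (NOT x2) is also a unit clause — contradiction.
Undo x3 and try x3 = true.
The clause (x1) is unit, so x1 = true.
But (NOT x1) is also a unit clause — contradiction.
Either choice for x3 ends in contradiction.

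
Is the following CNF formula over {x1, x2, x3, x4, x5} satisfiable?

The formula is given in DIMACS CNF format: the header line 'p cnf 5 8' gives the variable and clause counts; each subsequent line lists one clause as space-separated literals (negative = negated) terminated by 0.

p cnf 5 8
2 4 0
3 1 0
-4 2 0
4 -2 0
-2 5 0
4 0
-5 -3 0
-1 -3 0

Yes, satisfiable

Unit clause (x4) forces x4 = True.
Unit clause (x2) forces x2 = True.
Unit clause (x5) forces x5 = True.
Unit clause (¬x3) forces x3 = False.
Unit clause (x1) forces x1 = True.
This assignment satisfies each clause.
A satisfying assignment: x1 ↦ True, x2 ↦ True, x3 ↦ False, x4 ↦ True, x5 ↦ True.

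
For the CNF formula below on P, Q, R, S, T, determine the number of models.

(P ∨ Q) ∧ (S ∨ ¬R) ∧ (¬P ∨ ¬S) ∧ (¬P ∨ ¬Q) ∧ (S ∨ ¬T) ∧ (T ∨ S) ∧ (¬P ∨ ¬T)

4

There are 2^5 = 32 truth assignments over (P, Q, R, S, T).
Split on S. With S = True, the clauses containing S are satisfied and ¬S drops from the rest; 4 of the 2^4 = 16 assignments to the other variables satisfy what remains.
With S = False, by the same count on the reduced clause set, 0 assignments work.
(One model: P=F, Q=T, R=F, S=T, T=F.)
Total: 4 + 0 = 4.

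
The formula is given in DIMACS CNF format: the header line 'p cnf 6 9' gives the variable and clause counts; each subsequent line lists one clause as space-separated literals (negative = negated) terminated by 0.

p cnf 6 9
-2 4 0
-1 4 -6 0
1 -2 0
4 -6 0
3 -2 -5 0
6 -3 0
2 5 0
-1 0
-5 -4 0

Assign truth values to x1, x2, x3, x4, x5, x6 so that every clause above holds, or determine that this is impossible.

(¬x1) alone gives x1 = False.
(¬x2) alone gives x2 = False.
(x5) alone gives x5 = True.
(¬x4) alone gives x4 = False.
(¬x6) alone gives x6 = False.
(¬x3) alone gives x3 = False.
This assignment satisfies each clause.

x1: False; x2: False; x3: False; x4: False; x5: True; x6: False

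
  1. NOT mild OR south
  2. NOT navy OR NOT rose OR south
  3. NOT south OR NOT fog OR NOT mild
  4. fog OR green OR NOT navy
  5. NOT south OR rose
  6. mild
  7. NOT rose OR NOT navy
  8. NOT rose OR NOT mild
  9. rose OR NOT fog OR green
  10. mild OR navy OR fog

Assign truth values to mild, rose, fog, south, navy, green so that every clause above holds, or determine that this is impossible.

The clause (mild) is unit, so mild = true.
The clause (south) is unit, so south = true.
The clause (NOT fog) is unit, so fog = false.
The clause (rose) is unit, so rose = true.
But (NOT rose) is also a unit clause — contradiction.

UNSATISFIABLE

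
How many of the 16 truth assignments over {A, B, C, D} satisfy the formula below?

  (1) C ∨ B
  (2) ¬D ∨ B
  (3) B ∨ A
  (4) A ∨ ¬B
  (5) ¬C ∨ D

There are 2^4 = 16 truth assignments over (A, B, C, D).
Split on B. With B = True, the clauses containing B are satisfied and ¬B drops from the rest; 3 of the 2^3 = 8 assignments to the other variables satisfy what remains.
With B = False, by the same count on the reduced clause set, 0 assignments work.
(One model: A=T, B=T, C=F, D=F.)
Total: 3 + 0 = 3.

3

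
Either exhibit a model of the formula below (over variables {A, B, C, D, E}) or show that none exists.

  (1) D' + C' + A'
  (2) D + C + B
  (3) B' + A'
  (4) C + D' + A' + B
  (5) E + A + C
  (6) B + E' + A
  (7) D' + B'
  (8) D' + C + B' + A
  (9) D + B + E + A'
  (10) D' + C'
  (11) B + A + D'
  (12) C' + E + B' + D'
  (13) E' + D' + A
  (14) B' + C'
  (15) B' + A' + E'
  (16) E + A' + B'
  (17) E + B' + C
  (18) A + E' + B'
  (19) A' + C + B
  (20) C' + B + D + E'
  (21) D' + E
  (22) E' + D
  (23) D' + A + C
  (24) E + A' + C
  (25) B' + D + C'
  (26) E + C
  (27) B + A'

Case B = 0:
(A') alone gives A = 0.
(E') alone gives E = 0.
(C) alone gives C = 1.
(D') alone gives D = 0.
All clauses are satisfied.

A ↦ 0; B ↦ 0; C ↦ 1; D ↦ 0; E ↦ 0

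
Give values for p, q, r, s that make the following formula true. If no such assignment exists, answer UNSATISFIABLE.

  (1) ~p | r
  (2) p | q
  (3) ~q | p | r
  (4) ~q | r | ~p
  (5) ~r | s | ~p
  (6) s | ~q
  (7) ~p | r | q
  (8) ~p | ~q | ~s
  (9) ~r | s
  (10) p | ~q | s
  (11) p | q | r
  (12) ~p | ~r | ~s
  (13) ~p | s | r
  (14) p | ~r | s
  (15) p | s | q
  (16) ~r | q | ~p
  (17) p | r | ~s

Case p = 0:
Unit clause (q) forces q = 1.
Unit clause (r) forces r = 1.
Unit clause (s) forces s = 1.
This assignment satisfies each clause.

p ↦ 0; q ↦ 1; r ↦ 1; s ↦ 1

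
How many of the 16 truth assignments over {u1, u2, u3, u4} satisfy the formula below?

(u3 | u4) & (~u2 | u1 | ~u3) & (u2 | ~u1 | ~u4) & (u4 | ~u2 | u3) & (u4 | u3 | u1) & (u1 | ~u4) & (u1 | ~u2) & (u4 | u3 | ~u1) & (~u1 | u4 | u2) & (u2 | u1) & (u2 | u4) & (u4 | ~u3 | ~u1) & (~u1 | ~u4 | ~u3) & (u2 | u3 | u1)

There are 2^4 = 16 truth assignments over (u1, u2, u3, u4).
Check each against the 14 clauses (columns in the order u1, u2, u3, u4):
  F F F F  ✗ fails (u3 | u4)
  F F F T  ✗ fails (u1 | ~u4)
  F F T F  ✗ fails (u2 | u1)
  F F T T  ✗ fails (u1 | ~u4)
  F T F F  ✗ fails (u3 | u4)
  F T F T  ✗ fails (u1 | ~u4)
  F T T F  ✗ fails (~u2 | u1 | ~u3)
  F T T T  ✗ fails (~u2 | u1 | ~u3)
  T F F F  ✗ fails (u3 | u4)
  T F F T  ✗ fails (u2 | ~u1 | ~u4)
  T F T F  ✗ fails (~u1 | u4 | u2)
  T F T T  ✗ fails (u2 | ~u1 | ~u4)
  T T F F  ✗ fails (u3 | u4)
  T T F T  ✓ satisfies all
  T T T F  ✗ fails (u4 | ~u3 | ~u1)
  T T T T  ✗ fails (~u1 | ~u4 | ~u3)
1 of the 16 rows is a model.

1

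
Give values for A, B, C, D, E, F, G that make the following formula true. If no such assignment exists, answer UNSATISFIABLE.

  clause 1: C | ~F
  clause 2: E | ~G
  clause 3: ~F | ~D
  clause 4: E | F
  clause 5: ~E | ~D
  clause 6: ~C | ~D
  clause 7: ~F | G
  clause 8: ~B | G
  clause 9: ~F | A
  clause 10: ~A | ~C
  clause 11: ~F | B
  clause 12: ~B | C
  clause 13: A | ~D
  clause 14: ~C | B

A=0,  B=1,  C=1,  D=0,  E=1,  F=0,  G=1

Case C = 1:
From the singleton clause (~D), D = 0.
From the singleton clause (~A), A = 0.
From the singleton clause (~F), F = 0.
From the singleton clause (E), E = 1.
From the singleton clause (B), B = 1.
From the singleton clause (G), G = 1.
This assignment satisfies each clause.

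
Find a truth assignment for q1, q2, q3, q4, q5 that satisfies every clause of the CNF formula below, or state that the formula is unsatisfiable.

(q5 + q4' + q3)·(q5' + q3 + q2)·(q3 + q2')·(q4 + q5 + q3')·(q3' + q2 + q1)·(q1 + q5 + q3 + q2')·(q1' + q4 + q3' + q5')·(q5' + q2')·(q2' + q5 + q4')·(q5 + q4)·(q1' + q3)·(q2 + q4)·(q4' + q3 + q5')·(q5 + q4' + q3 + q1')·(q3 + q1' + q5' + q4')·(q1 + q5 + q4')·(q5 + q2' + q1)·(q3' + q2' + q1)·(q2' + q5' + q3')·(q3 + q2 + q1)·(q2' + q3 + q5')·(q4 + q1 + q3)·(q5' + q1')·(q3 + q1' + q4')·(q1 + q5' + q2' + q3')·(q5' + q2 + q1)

Try q3 = 1.
Try q4 = 1.
Try q2 = 0.
The clause (q1) is unit, so q1 = 1.
The clause (q5') is unit, so q5 = 0.
All clauses are satisfied.

q1=1,  q2=0,  q3=1,  q4=1,  q5=0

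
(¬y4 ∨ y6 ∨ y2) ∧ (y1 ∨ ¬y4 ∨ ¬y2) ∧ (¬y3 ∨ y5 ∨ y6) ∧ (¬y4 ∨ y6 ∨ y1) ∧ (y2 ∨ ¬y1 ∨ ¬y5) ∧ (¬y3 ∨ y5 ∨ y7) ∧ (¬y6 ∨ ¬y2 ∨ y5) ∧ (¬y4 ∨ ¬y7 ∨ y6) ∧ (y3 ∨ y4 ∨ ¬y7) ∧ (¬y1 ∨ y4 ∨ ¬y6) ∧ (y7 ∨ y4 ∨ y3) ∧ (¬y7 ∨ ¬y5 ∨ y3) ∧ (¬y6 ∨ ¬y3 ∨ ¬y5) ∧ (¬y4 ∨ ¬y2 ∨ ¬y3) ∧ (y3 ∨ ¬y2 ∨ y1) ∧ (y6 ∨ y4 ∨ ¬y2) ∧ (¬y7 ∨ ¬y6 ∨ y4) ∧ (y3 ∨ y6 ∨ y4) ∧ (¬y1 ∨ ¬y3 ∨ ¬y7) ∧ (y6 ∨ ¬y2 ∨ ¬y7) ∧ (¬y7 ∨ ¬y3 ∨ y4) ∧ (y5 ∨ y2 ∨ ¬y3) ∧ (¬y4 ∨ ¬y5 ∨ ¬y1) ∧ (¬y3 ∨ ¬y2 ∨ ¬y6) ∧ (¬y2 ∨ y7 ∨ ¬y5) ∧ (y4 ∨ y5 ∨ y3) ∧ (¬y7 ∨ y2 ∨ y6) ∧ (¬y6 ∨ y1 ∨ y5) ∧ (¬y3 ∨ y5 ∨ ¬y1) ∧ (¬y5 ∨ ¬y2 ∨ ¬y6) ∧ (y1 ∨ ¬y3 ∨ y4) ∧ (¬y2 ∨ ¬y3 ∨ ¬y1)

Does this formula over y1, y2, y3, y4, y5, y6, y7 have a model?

Yes, satisfiable

Suppose y4 = True.
Suppose y6 = True.
Suppose y1 = True.
Unit clause (¬y5) forces y5 = False.
Unit clause (¬y2) forces y2 = False.
Unit clause (¬y3) forces y3 = False.
Every clause is now satisfied; y7 is unconstrained.
A satisfying assignment: y1=True, y2=False, y3=False, y4=True, y5=False, y6=True, y7=True.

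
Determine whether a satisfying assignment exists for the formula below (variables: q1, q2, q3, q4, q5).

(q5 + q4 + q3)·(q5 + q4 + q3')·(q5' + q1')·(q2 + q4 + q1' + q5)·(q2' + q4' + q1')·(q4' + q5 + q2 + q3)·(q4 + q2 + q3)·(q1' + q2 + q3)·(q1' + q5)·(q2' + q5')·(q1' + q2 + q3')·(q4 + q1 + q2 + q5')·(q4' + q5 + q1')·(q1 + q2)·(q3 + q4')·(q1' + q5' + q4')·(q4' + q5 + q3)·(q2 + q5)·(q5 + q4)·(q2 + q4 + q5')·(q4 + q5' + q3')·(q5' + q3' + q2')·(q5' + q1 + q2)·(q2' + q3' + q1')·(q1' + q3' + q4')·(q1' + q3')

Case q5 = 0:
(q1') alone gives q1 = 0.
(q2) alone gives q2 = 1.
(q4) alone gives q4 = 1.
(q3) alone gives q3 = 1.
Every clause now holds.
A satisfying assignment: q1 ↦ 0; q2 ↦ 1; q3 ↦ 1; q4 ↦ 1; q5 ↦ 0.

Satisfiable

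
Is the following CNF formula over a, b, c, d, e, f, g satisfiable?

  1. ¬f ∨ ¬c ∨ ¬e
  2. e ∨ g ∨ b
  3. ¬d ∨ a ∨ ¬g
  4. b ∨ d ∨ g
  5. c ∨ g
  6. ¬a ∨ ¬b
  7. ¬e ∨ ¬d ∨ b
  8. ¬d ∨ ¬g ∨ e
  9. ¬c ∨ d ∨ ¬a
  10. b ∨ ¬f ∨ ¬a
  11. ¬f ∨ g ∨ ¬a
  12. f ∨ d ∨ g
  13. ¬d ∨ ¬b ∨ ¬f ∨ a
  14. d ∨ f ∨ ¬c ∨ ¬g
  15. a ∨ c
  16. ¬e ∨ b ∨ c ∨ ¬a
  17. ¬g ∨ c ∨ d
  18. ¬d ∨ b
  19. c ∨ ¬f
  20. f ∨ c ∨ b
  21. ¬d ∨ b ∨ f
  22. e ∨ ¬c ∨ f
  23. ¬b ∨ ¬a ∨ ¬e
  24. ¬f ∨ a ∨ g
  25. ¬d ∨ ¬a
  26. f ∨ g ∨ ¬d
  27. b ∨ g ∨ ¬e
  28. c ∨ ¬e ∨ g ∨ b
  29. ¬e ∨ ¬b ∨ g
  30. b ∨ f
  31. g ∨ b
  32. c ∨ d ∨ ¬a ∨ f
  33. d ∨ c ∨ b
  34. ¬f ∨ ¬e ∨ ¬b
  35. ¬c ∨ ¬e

Suppose c = True.
The clause (¬e) is unit, so e = False.
The clause (f) is unit, so f = True.
Suppose g = True.
The clause (¬d) is unit, so d = False.
The clause (¬a) is unit, so a = False.
All clauses hold; b can take either value.
A satisfying assignment: a ↦ False, b ↦ False, c ↦ True, d ↦ False, e ↦ False, f ↦ True, g ↦ True.

Satisfiable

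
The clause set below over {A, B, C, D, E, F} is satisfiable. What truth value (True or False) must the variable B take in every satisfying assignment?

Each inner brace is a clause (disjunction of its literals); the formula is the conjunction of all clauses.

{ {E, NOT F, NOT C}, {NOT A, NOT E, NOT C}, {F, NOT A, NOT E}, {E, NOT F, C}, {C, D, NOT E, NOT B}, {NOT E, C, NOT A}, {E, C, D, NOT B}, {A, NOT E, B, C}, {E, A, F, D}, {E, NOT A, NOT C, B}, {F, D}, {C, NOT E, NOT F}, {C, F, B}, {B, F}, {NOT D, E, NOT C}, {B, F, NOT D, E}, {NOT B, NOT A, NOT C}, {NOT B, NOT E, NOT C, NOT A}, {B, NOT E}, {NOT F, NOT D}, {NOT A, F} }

Suppose B = false.
The clause (F) is unit, so F = true.
The clause (NOT E) is unit, so E = false.
The clause (NOT C) is unit, so C = false.
That conflicts with the unit clause (C).
So every satisfying assignment has B = True.

True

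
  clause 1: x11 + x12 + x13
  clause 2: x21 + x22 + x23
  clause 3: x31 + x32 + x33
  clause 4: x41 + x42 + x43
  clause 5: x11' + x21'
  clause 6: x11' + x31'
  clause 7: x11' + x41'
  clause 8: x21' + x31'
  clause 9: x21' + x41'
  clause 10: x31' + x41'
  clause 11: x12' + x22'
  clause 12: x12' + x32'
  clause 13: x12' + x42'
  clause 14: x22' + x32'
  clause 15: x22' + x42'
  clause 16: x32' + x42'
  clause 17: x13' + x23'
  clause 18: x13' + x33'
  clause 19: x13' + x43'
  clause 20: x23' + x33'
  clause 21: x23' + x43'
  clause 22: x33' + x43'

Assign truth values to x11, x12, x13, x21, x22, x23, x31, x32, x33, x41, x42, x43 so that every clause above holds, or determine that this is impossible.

Suppose x11 = 0.
Suppose x12 = 1.
Unit clause (x22') forces x22 = 0.
Unit clause (x32') forces x32 = 0.
Unit clause (x42') forces x42 = 0.
Suppose x21 = 1.
Unit clause (x31') forces x31 = 0.
Unit clause (x33) forces x33 = 1.
Unit clause (x41') forces x41 = 0.
Unit clause (x43) forces x43 = 1.
That conflicts with the unit clause (x43').
Backtrack on x21: now try x21 = 0.
Unit clause (x23) forces x23 = 1.
Unit clause (x13') forces x13 = 0.
Unit clause (x33') forces x33 = 0.
Unit clause (x31) forces x31 = 1.
Unit clause (x41') forces x41 = 0.
Unit clause (x43) forces x43 = 1.
That conflicts with the unit clause (x43').
Either choice for x21 ends in contradiction.
Backtrack on x12: now try x12 = 0.
Unit clause (x13) forces x13 = 1.
Unit clause (x23') forces x23 = 0.
Unit clause (x33') forces x33 = 0.
Unit clause (x43') forces x43 = 0.
Suppose x21 = 1.
Unit clause (x31') forces x31 = 0.
Unit clause (x32) forces x32 = 1.
Unit clause (x41') forces x41 = 0.
Unit clause (x42) forces x42 = 1.
That conflicts with the unit clause (x42').
Backtrack on x21: now try x21 = 0.
Unit clause (x22) forces x22 = 1.
Unit clause (x32') forces x32 = 0.
Unit clause (x31) forces x31 = 1.
Unit clause (x41') forces x41 = 0.
Unit clause (x42) forces x42 = 1.
That conflicts with the unit clause (x42').
Either choice for x21 ends in contradiction.
Either choice for x12 ends in contradiction.
Backtrack on x11: now try x11 = 1.
Unit clause (x21') forces x21 = 0.
Unit clause (x31') forces x31 = 0.
Unit clause (x41') forces x41 = 0.
Suppose x22 = 1.
Unit clause (x12') forces x12 = 0.
Unit clause (x32') forces x32 = 0.
Unit clause (x33) forces x33 = 1.
Unit clause (x42') forces x42 = 0.
Unit clause (x43) forces x43 = 1.
That conflicts with the unit clause (x43').
Backtrack on x22: now try x22 = 0.
Unit clause (x23) forces x23 = 1.
Unit clause (x13') forces x13 = 0.
Unit clause (x33') forces x33 = 0.
Unit clause (x32) forces x32 = 1.
Unit clause (x12') forces x12 = 0.
Unit clause (x42') forces x42 = 0.
Unit clause (x43) forces x43 = 1.
That conflicts with the unit clause (x43').
Either choice for x22 ends in contradiction.
Either choice for x11 ends in contradiction.

UNSATISFIABLE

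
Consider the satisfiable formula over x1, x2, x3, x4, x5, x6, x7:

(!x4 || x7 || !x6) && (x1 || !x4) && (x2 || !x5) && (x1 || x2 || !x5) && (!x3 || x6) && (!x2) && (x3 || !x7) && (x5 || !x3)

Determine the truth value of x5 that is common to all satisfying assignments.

False

Suppose x5 = true.
(x2) alone gives x2 = true.
But (!x2) is also a unit clause — contradiction.
So every satisfying assignment has x5 = False.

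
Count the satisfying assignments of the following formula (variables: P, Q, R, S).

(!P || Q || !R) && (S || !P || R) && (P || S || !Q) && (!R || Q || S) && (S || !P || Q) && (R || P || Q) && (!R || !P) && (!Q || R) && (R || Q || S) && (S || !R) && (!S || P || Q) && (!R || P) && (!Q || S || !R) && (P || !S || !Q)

1

There are 2^4 = 16 truth assignments over (P, Q, R, S).
Check each against the 14 clauses (columns in the order P, Q, R, S):
  F F F F  ✗ fails (R || P || Q)
  F F F T  ✗ fails (R || P || Q)
  F F T F  ✗ fails (!R || Q || S)
  F F T T  ✗ fails (!S || P || Q)
  F T F F  ✗ fails (P || S || !Q)
  F T F T  ✗ fails (!Q || R)
  F T T F  ✗ fails (P || S || !Q)
  F T T T  ✗ fails (!R || P)
  T F F F  ✗ fails (S || !P || R)
  T F F T  ✓ satisfies all
  T F T F  ✗ fails (!P || Q || !R)
  T F T T  ✗ fails (!P || Q || !R)
  T T F F  ✗ fails (S || !P || R)
  T T F T  ✗ fails (!Q || R)
  T T T F  ✗ fails (!R || !P)
  T T T T  ✗ fails (!R || !P)
1 of the 16 rows is a model.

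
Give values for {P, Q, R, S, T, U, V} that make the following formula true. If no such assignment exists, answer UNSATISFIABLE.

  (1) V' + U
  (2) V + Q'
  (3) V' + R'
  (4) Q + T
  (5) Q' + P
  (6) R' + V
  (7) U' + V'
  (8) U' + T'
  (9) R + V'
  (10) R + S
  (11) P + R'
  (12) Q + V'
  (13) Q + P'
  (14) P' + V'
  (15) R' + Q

Try V = 0.
From the singleton clause (Q'), Q = 0.
From the singleton clause (T), T = 1.
From the singleton clause (R'), R = 0.
From the singleton clause (U'), U = 0.
From the singleton clause (S), S = 1.
From the singleton clause (P'), P = 0.
Every clause now holds.

P ↦ 0; Q ↦ 0; R ↦ 0; S ↦ 1; T ↦ 1; U ↦ 0; V ↦ 0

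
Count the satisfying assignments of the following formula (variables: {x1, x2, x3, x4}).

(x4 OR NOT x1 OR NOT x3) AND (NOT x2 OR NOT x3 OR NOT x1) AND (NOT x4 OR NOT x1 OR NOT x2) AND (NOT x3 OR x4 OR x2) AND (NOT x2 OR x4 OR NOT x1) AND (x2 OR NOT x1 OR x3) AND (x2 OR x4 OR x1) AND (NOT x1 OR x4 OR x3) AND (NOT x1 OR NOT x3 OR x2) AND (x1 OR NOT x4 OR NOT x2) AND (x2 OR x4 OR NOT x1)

4

There are 2^4 = 16 truth assignments over (x1, x2, x3, x4).
Check each against the 11 clauses (columns in the order x1, x2, x3, x4):
  F F F F  ✗ fails (x2 OR x4 OR x1)
  F F F T  ✓ satisfies all
  F F T F  ✗ fails (NOT x3 OR x4 OR x2)
  F F T T  ✓ satisfies all
  F T F F  ✓ satisfies all
  F T F T  ✗ fails (x1 OR NOT x4 OR NOT x2)
  F T T F  ✓ satisfies all
  F T T T  ✗ fails (x1 OR NOT x4 OR NOT x2)
  T F F F  ✗ fails (x2 OR NOT x1 OR x3)
  T F F T  ✗ fails (x2 OR NOT x1 OR x3)
  T F T F  ✗ fails (x4 OR NOT x1 OR NOT x3)
  T F T T  ✗ fails (NOT x1 OR NOT x3 OR x2)
  T T F F  ✗ fails (NOT x2 OR x4 OR NOT x1)
  T T F T  ✗ fails (NOT x4 OR NOT x1 OR NOT x2)
  T T T F  ✗ fails (x4 OR NOT x1 OR NOT x3)
  T T T T  ✗ fails (NOT x2 OR NOT x3 OR NOT x1)
4 of the 16 rows are models.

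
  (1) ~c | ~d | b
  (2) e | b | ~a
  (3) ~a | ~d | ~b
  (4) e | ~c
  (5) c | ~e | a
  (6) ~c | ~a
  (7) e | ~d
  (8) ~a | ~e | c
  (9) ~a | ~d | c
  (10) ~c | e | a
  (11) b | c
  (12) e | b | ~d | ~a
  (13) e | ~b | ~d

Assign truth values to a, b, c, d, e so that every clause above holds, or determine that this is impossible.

Case e = 1:
Case c = 1:
Unit clause (~a) forces a = 0.
Case d = 0:
No clause remains; b is free.

a: 0,  b: 0,  c: 1,  d: 0,  e: 1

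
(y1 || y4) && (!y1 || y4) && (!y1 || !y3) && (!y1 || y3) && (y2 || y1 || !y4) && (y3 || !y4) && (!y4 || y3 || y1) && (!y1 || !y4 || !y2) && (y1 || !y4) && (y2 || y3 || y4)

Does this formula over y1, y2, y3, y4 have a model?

No, unsatisfiable

Branch on y1: set y1 = true.
From the singleton clause (y4), y4 = true.
From the singleton clause (!y3), y3 = false.
But (y3) is also a unit clause — contradiction.
Undo y1 and try y1 = false.
From the singleton clause (y4), y4 = true.
But (!y4) is also a unit clause — contradiction.
Both values of y1 lead to a conflict.
No assignment satisfies every clause.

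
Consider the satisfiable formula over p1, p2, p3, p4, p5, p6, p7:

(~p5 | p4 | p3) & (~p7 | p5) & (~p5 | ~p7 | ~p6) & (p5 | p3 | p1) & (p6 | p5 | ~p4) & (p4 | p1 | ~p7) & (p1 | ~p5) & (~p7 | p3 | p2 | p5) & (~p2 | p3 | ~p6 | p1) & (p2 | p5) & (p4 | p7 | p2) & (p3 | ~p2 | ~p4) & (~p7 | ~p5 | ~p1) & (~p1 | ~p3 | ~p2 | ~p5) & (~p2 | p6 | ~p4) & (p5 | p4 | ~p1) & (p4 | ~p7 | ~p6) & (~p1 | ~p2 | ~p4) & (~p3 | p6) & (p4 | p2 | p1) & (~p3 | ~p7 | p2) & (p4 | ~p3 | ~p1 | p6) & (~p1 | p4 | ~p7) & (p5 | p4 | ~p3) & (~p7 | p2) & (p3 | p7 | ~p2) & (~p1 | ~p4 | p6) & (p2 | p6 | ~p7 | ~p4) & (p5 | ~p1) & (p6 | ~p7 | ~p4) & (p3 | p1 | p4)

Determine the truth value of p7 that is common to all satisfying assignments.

False

Suppose p7 = 1.
From the singleton clause (p5), p5 = 1.
From the singleton clause (~p6), p6 = 0.
From the singleton clause (p1), p1 = 1.
Now (~p1) is unsatisfied and unit — conflict.
So every satisfying assignment has p7 = False.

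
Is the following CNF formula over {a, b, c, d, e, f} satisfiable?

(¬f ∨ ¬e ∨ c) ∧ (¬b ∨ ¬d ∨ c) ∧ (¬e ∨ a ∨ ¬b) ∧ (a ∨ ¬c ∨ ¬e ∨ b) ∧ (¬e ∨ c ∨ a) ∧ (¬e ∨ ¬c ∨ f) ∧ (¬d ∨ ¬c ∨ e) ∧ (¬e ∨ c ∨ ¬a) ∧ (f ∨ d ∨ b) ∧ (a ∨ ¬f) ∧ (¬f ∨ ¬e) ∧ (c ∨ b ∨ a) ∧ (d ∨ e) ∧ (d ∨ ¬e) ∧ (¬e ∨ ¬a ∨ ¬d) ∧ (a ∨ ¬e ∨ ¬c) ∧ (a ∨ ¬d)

Case a = True:
Case e = False:
(d) alone gives d = True.
(¬c) alone gives c = False.
(¬b) alone gives b = False.
Every clause is now satisfied; f is unconstrained.
A satisfying assignment: a: True, b: False, c: False, d: True, e: False, f: True.

Yes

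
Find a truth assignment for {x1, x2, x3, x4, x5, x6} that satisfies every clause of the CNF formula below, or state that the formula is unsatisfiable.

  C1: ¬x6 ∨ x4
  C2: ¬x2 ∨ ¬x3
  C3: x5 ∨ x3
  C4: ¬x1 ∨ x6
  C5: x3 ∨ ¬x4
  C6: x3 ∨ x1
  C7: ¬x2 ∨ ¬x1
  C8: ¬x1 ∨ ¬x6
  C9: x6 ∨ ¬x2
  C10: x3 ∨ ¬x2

x1 ↦ False, x2 ↦ False, x3 ↦ True, x4 ↦ True, x5 ↦ False, x6 ↦ False

Branch on x6: set x6 = False.
(¬x1) alone gives x1 = False.
(x3) alone gives x3 = True.
(¬x2) alone gives x2 = False.
Every clause is now satisfied; x4, x5 are unconstrained.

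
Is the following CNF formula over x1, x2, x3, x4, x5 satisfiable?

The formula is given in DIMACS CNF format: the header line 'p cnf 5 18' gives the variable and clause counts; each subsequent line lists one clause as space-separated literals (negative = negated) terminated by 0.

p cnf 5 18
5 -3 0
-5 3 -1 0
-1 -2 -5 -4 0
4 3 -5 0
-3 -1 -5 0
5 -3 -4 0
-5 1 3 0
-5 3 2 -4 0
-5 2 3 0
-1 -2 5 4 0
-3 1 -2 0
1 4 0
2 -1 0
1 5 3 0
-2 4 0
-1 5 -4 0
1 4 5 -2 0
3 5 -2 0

Suppose x5 = True.
Suppose x3 = True.
The clause (¬x1) is unit, so x1 = False.
The clause (¬x2) is unit, so x2 = False.
The clause (x4) is unit, so x4 = True.
Every clause now holds.
A satisfying assignment: x1: False; x2: False; x3: True; x4: True; x5: True.

Satisfiable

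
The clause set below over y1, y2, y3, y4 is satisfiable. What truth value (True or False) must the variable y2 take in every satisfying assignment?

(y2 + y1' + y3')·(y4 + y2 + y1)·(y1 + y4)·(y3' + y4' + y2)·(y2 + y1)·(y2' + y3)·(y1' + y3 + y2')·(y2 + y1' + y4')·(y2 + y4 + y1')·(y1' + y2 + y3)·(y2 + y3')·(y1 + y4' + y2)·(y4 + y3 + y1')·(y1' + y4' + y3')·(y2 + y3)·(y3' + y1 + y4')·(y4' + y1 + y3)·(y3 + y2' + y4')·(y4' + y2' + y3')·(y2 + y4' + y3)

Suppose y2 = 0.
The clause (y1) is unit, so y1 = 1.
The clause (y3') is unit, so y3 = 0.
But (y3) is also a unit clause — contradiction.
So every satisfying assignment has y2 = True.

True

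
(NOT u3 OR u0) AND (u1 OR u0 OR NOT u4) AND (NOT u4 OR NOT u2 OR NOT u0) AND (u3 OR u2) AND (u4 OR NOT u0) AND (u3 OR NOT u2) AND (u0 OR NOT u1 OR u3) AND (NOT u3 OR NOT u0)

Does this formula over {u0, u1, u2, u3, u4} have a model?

No, unsatisfiable

Branch on u3: set u3 = false.
The clause (u2) is unit, so u2 = true.
But (NOT u2) is also a unit clause — contradiction.
Undo u3 and try u3 = true.
The clause (u0) is unit, so u0 = true.
But (NOT u0) is also a unit clause — contradiction.
Either choice for u3 ends in contradiction.
No assignment satisfies every clause.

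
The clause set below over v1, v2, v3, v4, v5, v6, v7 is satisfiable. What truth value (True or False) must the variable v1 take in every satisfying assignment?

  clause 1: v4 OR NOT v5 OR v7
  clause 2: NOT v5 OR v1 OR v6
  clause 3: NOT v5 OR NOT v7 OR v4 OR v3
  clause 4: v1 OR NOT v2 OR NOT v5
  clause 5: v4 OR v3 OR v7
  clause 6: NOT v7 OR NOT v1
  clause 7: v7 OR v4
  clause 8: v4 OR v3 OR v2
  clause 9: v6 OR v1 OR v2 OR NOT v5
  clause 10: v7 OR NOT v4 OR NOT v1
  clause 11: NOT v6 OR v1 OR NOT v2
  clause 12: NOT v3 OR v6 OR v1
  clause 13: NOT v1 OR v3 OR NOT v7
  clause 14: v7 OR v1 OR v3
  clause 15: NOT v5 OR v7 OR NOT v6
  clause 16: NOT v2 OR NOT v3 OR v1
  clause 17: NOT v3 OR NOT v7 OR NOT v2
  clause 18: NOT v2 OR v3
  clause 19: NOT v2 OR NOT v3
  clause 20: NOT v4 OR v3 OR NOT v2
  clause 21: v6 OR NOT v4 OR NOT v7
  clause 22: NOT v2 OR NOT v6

False

Suppose v1 = true.
The clause (NOT v7) is unit, so v7 = false.
The clause (v4) is unit, so v4 = true.
Now (NOT v4) is unsatisfied and unit — conflict.
So every satisfying assignment has v1 = False.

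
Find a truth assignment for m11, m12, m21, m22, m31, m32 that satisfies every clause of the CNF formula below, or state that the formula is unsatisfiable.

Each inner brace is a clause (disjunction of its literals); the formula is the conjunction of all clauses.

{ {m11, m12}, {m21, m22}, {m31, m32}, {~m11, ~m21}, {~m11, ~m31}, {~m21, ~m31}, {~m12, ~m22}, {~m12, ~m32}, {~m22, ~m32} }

Suppose m11 = 1.
(~m21) alone gives m21 = 0.
(m22) alone gives m22 = 1.
(~m31) alone gives m31 = 0.
(m32) alone gives m32 = 1.
Now (~m32) is unsatisfied and unit — conflict.
Backtrack on m11: now try m11 = 0.
(m12) alone gives m12 = 1.
(~m22) alone gives m22 = 0.
(m21) alone gives m21 = 1.
(~m31) alone gives m31 = 0.
(m32) alone gives m32 = 1.
Now (~m32) is unsatisfied and unit — conflict.
Both values of m11 lead to a conflict.

UNSATISFIABLE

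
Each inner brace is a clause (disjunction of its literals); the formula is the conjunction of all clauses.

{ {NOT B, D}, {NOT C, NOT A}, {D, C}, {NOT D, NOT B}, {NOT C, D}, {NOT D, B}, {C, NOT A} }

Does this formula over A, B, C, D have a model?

Unsatisfiable

Try B = false.
(NOT D) alone gives D = false.
(C) alone gives C = true.
Now (NOT C) is unsatisfied and unit — conflict.
So B must be the other value — set B = true.
(D) alone gives D = true.
Now (NOT D) is unsatisfied and unit — conflict.
Neither B = true nor B = false works.
No assignment satisfies every clause.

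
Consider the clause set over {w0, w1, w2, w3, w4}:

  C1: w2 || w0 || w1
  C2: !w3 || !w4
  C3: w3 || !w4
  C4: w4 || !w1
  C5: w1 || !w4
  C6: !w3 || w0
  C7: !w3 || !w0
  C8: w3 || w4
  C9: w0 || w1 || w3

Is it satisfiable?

Suppose w3 = false.
The clause (!w4) is unit, so w4 = false.
Now (w4) is unsatisfied and unit — conflict.
That branch fails; take w3 = true instead.
The clause (!w4) is unit, so w4 = false.
The clause (!w1) is unit, so w1 = false.
The clause (w0) is unit, so w0 = true.
Now (!w0) is unsatisfied and unit — conflict.
Both values of w3 lead to a conflict.
No assignment satisfies every clause.

No, unsatisfiable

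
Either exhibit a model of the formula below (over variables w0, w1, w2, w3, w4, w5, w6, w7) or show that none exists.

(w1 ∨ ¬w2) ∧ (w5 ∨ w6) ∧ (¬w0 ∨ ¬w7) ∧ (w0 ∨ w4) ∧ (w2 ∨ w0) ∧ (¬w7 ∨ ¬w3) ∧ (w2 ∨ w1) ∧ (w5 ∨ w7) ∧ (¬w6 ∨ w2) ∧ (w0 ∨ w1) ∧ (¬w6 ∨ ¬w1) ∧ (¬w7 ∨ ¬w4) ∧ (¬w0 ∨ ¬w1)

w0 ↦ False; w1 ↦ True; w2 ↦ True; w3 ↦ True; w4 ↦ True; w5 ↦ True; w6 ↦ False; w7 ↦ False

Case w1 = True:
The clause (¬w6) is unit, so w6 = False.
The clause (w5) is unit, so w5 = True.
The clause (¬w0) is unit, so w0 = False.
The clause (w4) is unit, so w4 = True.
The clause (w2) is unit, so w2 = True.
The clause (¬w7) is unit, so w7 = False.
All clauses hold; w3 can take either value.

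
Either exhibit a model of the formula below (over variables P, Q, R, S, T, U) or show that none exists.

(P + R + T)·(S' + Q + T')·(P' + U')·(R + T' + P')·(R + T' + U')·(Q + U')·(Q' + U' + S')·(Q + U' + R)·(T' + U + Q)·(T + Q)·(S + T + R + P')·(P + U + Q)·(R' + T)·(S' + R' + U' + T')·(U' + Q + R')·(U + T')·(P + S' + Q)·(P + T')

P=1; Q=1; R=0; S=1; T=0; U=0

Branch on P: set P = 1.
(U') alone gives U = 0.
(T') alone gives T = 0.
(Q) alone gives Q = 1.
(R') alone gives R = 0.
(S) alone gives S = 1.
All clauses are satisfied.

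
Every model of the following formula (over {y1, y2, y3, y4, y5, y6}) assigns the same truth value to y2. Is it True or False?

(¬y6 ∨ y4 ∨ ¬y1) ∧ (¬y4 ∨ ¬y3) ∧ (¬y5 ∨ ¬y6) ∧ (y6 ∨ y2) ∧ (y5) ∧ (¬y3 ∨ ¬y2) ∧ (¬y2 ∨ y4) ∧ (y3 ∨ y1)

True

Suppose y2 = False.
Unit clause (y6) forces y6 = True.
Unit clause (¬y5) forces y5 = False.
That conflicts with the unit clause (y5).
So every satisfying assignment has y2 = True.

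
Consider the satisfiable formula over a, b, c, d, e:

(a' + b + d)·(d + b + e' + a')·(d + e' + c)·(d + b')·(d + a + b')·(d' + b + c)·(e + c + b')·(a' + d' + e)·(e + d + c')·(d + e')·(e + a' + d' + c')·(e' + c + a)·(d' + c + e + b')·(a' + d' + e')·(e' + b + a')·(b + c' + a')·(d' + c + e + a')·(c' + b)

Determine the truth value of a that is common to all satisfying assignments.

False

Suppose a = 1.
Try b = 1.
The clause (d) is unit, so d = 1.
The clause (e) is unit, so e = 1.
That conflicts with the unit clause (e').
Backtrack on b: now try b = 0.
The clause (d) is unit, so d = 1.
The clause (c) is unit, so c = 1.
That conflicts with the unit clause (c').
Both values of b lead to a conflict.
So every satisfying assignment has a = False.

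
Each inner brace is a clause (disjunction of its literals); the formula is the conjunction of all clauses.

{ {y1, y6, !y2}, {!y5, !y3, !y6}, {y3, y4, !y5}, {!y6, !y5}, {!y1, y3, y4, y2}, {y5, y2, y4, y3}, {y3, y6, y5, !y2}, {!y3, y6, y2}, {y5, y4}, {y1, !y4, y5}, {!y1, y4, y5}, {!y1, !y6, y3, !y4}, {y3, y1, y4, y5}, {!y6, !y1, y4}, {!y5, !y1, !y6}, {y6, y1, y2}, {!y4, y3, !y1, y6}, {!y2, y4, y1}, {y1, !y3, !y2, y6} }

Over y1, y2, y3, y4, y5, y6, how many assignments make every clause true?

5

There are 2^6 = 64 truth assignments over (y1, y2, y3, y4, y5, y6).
Split on y3. With y3 = true, the clauses containing y3 are satisfied and !y3 drops from the rest; 5 of the 2^5 = 32 assignments to the other variables satisfy what remains.
With y3 = false, by the same count on the reduced clause set, 0 assignments work.
Total: 5 + 0 = 5.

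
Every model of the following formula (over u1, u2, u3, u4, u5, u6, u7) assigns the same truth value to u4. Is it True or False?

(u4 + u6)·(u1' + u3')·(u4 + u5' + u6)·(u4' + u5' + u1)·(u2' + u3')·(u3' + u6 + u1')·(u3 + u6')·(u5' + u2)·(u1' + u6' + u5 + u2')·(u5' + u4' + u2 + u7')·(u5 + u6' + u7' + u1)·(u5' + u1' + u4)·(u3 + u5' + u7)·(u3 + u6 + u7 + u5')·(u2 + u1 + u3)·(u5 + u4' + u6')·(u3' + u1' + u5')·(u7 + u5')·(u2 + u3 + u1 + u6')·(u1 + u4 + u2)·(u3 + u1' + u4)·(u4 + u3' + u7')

Suppose u4 = 0.
From the singleton clause (u6), u6 = 1.
From the singleton clause (u3), u3 = 1.
From the singleton clause (u1'), u1 = 0.
From the singleton clause (u2'), u2 = 0.
That conflicts with the unit clause (u2).
So every satisfying assignment has u4 = True.

True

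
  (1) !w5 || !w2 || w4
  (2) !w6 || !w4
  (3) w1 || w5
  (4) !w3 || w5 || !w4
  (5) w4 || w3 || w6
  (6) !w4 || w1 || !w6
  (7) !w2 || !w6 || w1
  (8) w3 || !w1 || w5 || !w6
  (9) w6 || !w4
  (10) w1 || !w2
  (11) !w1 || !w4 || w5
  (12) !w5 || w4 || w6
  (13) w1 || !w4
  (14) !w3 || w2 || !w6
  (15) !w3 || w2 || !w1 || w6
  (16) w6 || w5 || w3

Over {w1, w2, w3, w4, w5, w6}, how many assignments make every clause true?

There are 2^6 = 64 truth assignments over (w1, w2, w3, w4, w5, w6).
Split on w6. With w6 = true, the clauses containing w6 are satisfied and !w6 drops from the rest; 3 of the 2^5 = 32 assignments to the other variables satisfy what remains.
With w6 = false, by the same count on the reduced clause set, 1 assignment works.
Total: 3 + 1 = 4.

4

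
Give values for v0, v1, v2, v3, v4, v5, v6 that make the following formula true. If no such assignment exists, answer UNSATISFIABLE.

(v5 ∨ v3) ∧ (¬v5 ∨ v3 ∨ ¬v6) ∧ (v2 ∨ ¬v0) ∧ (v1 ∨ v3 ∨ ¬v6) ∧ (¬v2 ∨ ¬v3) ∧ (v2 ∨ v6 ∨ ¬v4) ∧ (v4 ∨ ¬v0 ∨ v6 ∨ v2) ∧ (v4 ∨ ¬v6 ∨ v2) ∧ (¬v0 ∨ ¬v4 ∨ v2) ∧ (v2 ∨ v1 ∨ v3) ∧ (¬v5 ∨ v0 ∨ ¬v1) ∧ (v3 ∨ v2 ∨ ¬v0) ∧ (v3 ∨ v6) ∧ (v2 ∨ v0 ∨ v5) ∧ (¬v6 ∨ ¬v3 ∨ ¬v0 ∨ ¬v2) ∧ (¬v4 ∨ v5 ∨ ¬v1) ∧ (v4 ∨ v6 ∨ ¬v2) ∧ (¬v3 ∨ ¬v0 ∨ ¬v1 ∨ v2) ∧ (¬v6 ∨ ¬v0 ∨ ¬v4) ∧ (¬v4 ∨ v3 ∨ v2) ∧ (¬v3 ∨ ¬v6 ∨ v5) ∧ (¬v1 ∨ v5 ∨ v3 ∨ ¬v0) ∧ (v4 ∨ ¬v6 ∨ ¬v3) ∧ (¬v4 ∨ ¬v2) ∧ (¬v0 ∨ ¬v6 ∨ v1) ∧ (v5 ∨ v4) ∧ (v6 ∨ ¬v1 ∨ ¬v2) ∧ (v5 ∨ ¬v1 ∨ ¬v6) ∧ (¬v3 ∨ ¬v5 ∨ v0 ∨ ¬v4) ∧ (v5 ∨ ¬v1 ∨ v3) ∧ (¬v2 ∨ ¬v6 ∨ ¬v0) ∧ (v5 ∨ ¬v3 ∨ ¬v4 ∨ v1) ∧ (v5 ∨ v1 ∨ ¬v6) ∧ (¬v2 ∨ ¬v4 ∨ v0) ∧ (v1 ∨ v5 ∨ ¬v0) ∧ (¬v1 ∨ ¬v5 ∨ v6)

v0: False,  v1: False,  v2: False,  v3: True,  v4: False,  v5: True,  v6: False

Case v5 = True:
Case v3 = True:
The clause (¬v2) is unit, so v2 = False.
The clause (¬v0) is unit, so v0 = False.
The clause (¬v1) is unit, so v1 = False.
The clause (¬v4) is unit, so v4 = False.
The clause (¬v6) is unit, so v6 = False.
All clauses are satisfied.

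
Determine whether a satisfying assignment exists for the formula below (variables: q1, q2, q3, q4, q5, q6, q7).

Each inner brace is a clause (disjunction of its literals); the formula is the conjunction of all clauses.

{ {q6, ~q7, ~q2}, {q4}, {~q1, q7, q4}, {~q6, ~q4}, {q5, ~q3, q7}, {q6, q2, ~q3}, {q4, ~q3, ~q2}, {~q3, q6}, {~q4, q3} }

Unsatisfiable

Unit clause (q4) forces q4 = 1.
Unit clause (~q6) forces q6 = 0.
Unit clause (~q3) forces q3 = 0.
But (q3) is also a unit clause — contradiction.
No assignment satisfies every clause.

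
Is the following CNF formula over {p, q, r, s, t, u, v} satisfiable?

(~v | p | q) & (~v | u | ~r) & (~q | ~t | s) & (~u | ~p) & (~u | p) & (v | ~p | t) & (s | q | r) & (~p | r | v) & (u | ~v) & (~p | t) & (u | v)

No, unsatisfiable

Case u = 0:
(~v) alone gives v = 0.
Now (v) is unsatisfied and unit — conflict.
That branch fails; take u = 1 instead.
(~p) alone gives p = 0.
Now (p) is unsatisfied and unit — conflict.
Both values of u lead to a conflict.
No assignment satisfies every clause.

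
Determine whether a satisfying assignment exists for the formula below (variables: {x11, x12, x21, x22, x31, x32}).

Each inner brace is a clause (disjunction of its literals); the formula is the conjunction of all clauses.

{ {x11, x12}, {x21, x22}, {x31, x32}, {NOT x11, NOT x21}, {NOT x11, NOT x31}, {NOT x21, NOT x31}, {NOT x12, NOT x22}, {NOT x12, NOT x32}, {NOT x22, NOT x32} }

Suppose x11 = true.
From the singleton clause (NOT x21), x21 = false.
From the singleton clause (x22), x22 = true.
From the singleton clause (NOT x31), x31 = false.
From the singleton clause (x32), x32 = true.
Now (NOT x32) is unsatisfied and unit — conflict.
Undo x11 and try x11 = false.
From the singleton clause (x12), x12 = true.
From the singleton clause (NOT x22), x22 = false.
From the singleton clause (x21), x21 = true.
From the singleton clause (NOT x31), x31 = false.
From the singleton clause (x32), x32 = true.
Now (NOT x32) is unsatisfied and unit — conflict.
Both values of x11 lead to a conflict.
No assignment satisfies every clause.

No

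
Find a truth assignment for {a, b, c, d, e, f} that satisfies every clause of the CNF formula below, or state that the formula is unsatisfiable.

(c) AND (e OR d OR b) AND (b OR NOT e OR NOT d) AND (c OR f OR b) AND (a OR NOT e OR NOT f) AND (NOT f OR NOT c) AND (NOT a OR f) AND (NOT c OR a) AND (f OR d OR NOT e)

From the singleton clause (c), c = true.
From the singleton clause (NOT f), f = false.
From the singleton clause (NOT a), a = false.
But (a) is also a unit clause — contradiction.

UNSATISFIABLE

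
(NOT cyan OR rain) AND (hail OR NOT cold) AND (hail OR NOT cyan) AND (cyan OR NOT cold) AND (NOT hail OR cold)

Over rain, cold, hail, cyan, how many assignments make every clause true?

3

There are 2^4 = 16 truth assignments over (rain, cold, hail, cyan).
Check each against the 5 clauses (columns in the order rain, cold, hail, cyan):
  F F F F  ✓ satisfies all
  F F F T  ✗ fails (NOT cyan OR rain)
  F F T F  ✗ fails (NOT hail OR cold)
  F F T T  ✗ fails (NOT cyan OR rain)
  F T F F  ✗ fails (hail OR NOT cold)
  F T F T  ✗ fails (NOT cyan OR rain)
  F T T F  ✗ fails (cyan OR NOT cold)
  F T T T  ✗ fails (NOT cyan OR rain)
  T F F F  ✓ satisfies all
  T F F T  ✗ fails (hail OR NOT cyan)
  T F T F  ✗ fails (NOT hail OR cold)
  T F T T  ✗ fails (NOT hail OR cold)
  T T F F  ✗ fails (hail OR NOT cold)
  T T F T  ✗ fails (hail OR NOT cold)
  T T T F  ✗ fails (cyan OR NOT cold)
  T T T T  ✓ satisfies all
3 of the 16 rows are models.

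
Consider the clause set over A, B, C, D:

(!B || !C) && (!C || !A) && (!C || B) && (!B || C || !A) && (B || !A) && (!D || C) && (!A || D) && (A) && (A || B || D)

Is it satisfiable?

The clause (A) is unit, so A = true.
The clause (!C) is unit, so C = false.
The clause (!B) is unit, so B = false.
Now (B) is unsatisfied and unit — conflict.
No assignment satisfies every clause.

No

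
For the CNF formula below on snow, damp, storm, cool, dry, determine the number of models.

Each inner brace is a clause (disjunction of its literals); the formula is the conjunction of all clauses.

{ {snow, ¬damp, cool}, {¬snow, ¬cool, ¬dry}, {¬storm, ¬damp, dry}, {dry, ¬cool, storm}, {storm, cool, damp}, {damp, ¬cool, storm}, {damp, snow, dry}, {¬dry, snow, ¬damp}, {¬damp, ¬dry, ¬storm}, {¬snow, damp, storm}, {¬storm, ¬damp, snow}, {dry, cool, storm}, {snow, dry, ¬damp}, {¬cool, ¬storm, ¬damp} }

There are 2^5 = 32 truth assignments over (snow, damp, storm, cool, dry).
Split on snow. With snow = True, the clauses containing snow are satisfied and ¬snow drops from the rest; 4 of the 2^4 = 16 assignments to the other variables satisfy what remains.
With snow = False, by the same count on the reduced clause set, 2 assignments work.
(One model: snow=F, damp=F, storm=T, cool=F, dry=T.)
Total: 4 + 2 = 6.

6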